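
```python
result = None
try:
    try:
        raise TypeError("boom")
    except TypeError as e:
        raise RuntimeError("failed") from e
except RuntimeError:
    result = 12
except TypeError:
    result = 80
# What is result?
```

Step-by-step execution trace:
1. Inner try raises TypeError; inner `except TypeError as e` catches it.
2. `raise RuntimeError(...) from e` raises RuntimeError (TypeError is attached as __cause__, but only RuntimeError is active).
3. Outer `except RuntimeError` matches → result = 12.
4. `except TypeError` is not reached.
Result: 12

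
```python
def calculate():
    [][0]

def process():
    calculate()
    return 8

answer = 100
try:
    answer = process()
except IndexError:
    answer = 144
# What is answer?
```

Step-by-step execution trace:
1. answer starts at 100.
2. try: `process()` calls `calculate()`.
3. `calculate()` evaluates `[][0]`, which raises IndexError; it propagates through process (uncaught).
4. `return 8` in process is not reached; the assignment to answer does not complete.
5. `except IndexError` matches → answer = 144.
Result: 144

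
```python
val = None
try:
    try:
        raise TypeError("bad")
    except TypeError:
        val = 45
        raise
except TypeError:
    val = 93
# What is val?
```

Step-by-step execution trace:
1. Inner try: `raise TypeError("bad")` raises TypeError.
2. Inner `except TypeError` matches → val = 45.
3. bare `raise` re-raises the same TypeError.
4. Outer `except TypeError` matches → val = 93.
Result: 93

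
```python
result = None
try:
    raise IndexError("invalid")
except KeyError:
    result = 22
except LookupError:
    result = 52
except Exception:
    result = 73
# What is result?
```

Step-by-step execution trace:
1. `raise IndexError(...)` raises IndexError.
2. `except KeyError` does not match (IndexError is not a subclass of KeyError); skipped.
3. `except LookupError` matches (IndexError is a subclass of LookupError) → result = 52.
4. `except Exception` is not reached.
Result: 52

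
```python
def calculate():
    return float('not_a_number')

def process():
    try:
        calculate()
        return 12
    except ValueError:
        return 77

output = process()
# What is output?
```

Step-by-step execution trace:
1. `process()` calls `calculate()`.
2. `calculate()` evaluates `float('not_a_number')`, which raises ValueError; it propagates to the caller.
3. `return 12` is not reached.
4. `except ValueError` in process matches → returns 77.
5. output = 77.
Result: 77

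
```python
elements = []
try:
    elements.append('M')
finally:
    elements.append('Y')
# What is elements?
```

Step-by-step execution trace:
1. try: `elements.append('M')` → elements = ['M'].
2. The try body completes without raising.
3. finally always runs: `elements.append('Y')` → elements = ['M', 'Y'].
Result: ['M', 'Y']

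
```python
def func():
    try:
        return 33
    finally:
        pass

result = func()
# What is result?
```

Step-by-step execution trace:
1. `func()` enters try: `return 33` sets pending return value 33.
2. Before returning, `finally: pass` runs (no effect).
3. func() returns 33 → result = 33.
Result: 33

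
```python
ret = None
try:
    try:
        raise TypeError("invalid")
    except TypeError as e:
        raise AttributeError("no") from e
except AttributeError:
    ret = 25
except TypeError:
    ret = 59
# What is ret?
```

Step-by-step execution trace:
1. Inner try raises TypeError; inner `except TypeError as e` catches it.
2. `raise AttributeError(...) from e` raises AttributeError (TypeError is attached as __cause__, but only AttributeError is active).
3. Outer `except AttributeError` matches → ret = 25.
4. `except TypeError` is not reached.
Result: 25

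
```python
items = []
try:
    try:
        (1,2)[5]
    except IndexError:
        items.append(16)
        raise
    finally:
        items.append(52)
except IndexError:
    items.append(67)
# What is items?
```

Step-by-step execution trace:
1. Inner try: `(1,2)[5]` raises IndexError.
2. Inner `except IndexError` matches → `items.append(16)` → items = [16].
3. bare `raise` re-raises IndexError.
4. Inner `finally` runs during unwinding: `items.append(52)` → items = [16, 52].
5. Outer `except IndexError` matches → `items.append(67)` → items = [16, 52, 67].
Result: [16, 52, 67]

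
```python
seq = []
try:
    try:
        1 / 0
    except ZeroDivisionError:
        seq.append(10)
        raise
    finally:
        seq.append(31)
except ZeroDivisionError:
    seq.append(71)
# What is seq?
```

Step-by-step execution trace:
1. Inner try: `1 / 0` raises ZeroDivisionError.
2. Inner `except ZeroDivisionError` matches → `seq.append(10)` → seq = [10].
3. bare `raise` re-raises ZeroDivisionError.
4. Inner `finally` runs during unwinding: `seq.append(31)` → seq = [10, 31].
5. Outer `except ZeroDivisionError` matches → `seq.append(71)` → seq = [10, 31, 71].
Result: [10, 31, 71]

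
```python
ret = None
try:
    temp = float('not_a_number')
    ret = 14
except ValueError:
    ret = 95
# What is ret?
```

Step-by-step execution trace:
1. `temp = float('not_a_number')` raises ValueError.
2. `ret = 14` is not reached.
3. `except ValueError` matches → ret = 95.
Result: 95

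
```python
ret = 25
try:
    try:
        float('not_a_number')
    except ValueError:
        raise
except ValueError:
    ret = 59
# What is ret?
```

Step-by-step execution trace:
1. Inner try: `float('not_a_number')` raises ValueError.
2. Inner `except ValueError` matches; bare `raise` re-raises the same ValueError.
3. Outer `except ValueError` matches → ret = 59.
Result: 59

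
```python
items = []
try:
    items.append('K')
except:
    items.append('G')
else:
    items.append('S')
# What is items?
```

Step-by-step execution trace:
1. try: `items.append('K')` → items = ['K']. No exception raised.
2. `except` is skipped.
3. `else` runs (try completed without exception): `items.append('S')` → items = ['K', 'S'].
Result: ['K', 'S']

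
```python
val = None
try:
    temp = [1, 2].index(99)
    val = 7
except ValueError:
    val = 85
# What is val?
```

Step-by-step execution trace:
1. `temp = [1, 2].index(99)` raises ValueError.
2. `val = 7` is not reached.
3. `except ValueError` matches → val = 85.
Result: 85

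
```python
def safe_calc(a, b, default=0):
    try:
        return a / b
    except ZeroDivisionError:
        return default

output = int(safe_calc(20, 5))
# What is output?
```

Step-by-step execution trace:
1. `safe_calc(20, 5)` enters try: `return 20 / 5` → returns 4.0. No exception raised.
2. `except ZeroDivisionError` is skipped.
3. `int(4.0)` → 4 → output = 4.
Result: 4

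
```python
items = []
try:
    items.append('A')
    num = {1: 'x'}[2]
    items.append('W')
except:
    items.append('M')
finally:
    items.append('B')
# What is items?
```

Step-by-step execution trace:
1. try: `items.append('A')` → items = ['A'].
2. `num = {1: 'x'}[2]` raises KeyError; `items.append('W')` is not reached.
3. bare `except` matches → `items.append('M')` → items = ['A', 'M'].
4. finally always runs: `items.append('B')` → items = ['A', 'M', 'B'].
Result: ['A', 'M', 'B']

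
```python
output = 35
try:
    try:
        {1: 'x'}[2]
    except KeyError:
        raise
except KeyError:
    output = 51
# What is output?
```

Step-by-step execution trace:
1. Inner try: `{1: 'x'}[2]` raises KeyError.
2. Inner `except KeyError` matches; bare `raise` re-raises the same KeyError.
3. Outer `except KeyError` matches → output = 51.
Result: 51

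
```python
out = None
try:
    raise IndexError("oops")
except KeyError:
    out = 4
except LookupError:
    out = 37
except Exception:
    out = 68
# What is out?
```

Step-by-step execution trace:
1. `raise IndexError(...)` raises IndexError.
2. `except KeyError` does not match (IndexError is not a subclass of KeyError); skipped.
3. `except LookupError` matches (IndexError is a subclass of LookupError) → out = 37.
4. `except Exception` is not reached.
Result: 37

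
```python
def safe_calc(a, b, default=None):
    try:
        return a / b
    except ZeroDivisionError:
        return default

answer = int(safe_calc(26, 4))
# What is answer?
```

Step-by-step execution trace:
1. `safe_calc(26, 4)` enters try: `return 26 / 4` → returns 6.5. No exception raised.
2. `except ZeroDivisionError` is skipped.
3. `int(6.5)` → 6 → answer = 6.
Result: 6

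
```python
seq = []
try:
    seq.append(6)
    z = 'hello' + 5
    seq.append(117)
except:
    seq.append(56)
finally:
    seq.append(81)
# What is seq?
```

Step-by-step execution trace:
1. try: `seq.append(6)` → seq = [6].
2. `z = 'hello' + 5` raises TypeError; `seq.append(117)` is not reached.
3. bare `except` matches → `seq.append(56)` → seq = [6, 56].
4. finally always runs: `seq.append(81)` → seq = [6, 56, 81].
Result: [6, 56, 81]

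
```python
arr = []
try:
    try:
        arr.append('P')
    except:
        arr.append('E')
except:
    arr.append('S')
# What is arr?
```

Step-by-step execution trace:
1. Inner try: `arr.append('P')` → arr = ['P']. No exception raised.
2. Inner `except` is skipped.
3. Inner try completes normally; outer `except` is skipped.
Result: ['P']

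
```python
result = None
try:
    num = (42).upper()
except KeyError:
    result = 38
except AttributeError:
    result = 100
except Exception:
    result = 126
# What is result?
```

Step-by-step execution trace:
1. `num = (42).upper()` raises AttributeError.
2. `except KeyError` does not match AttributeError; skipped.
3. `except AttributeError` matches → result = 100.
4. Remaining except clauses are skipped.
Result: 100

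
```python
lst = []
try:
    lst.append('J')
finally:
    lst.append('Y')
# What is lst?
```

Step-by-step execution trace:
1. try: `lst.append('J')` → lst = ['J'].
2. The try body completes without raising.
3. finally always runs: `lst.append('Y')` → lst = ['J', 'Y'].
Result: ['J', 'Y']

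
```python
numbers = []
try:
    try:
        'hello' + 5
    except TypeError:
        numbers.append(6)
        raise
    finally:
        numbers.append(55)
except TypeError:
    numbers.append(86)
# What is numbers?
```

Step-by-step execution trace:
1. Inner try: `'hello' + 5` raises TypeError.
2. Inner `except TypeError` matches → `numbers.append(6)` → numbers = [6].
3. bare `raise` re-raises TypeError.
4. Inner `finally` runs during unwinding: `numbers.append(55)` → numbers = [6, 55].
5. Outer `except TypeError` matches → `numbers.append(86)` → numbers = [6, 55, 86].
Result: [6, 55, 86]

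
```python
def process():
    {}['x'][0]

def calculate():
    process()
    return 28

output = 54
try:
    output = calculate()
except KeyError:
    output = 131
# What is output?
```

Step-by-step execution trace:
1. output starts at 54.
2. try: `calculate()` calls `process()`.
3. `process()` evaluates `{}['x'][0]`, which raises KeyError; it propagates through calculate (uncaught).
4. `return 28` in calculate is not reached; the assignment to output does not complete.
5. `except KeyError` matches → output = 131.
Result: 131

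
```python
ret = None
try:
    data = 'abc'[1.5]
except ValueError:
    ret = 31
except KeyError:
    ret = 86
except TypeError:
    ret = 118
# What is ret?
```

Step-by-step execution trace:
1. `data = 'abc'[1.5]` raises TypeError.
2. `except ValueError` does not match TypeError; skipped.
3. `except KeyError` does not match TypeError; skipped.
4. `except TypeError` matches → ret = 118.
Result: 118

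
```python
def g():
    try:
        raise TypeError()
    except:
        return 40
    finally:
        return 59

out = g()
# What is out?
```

Step-by-step execution trace:
1. `g()` enters try: `raise TypeError()` raises TypeError.
2. bare `except` matches → `return 40` sets pending return value 40.
3. Before returning, `finally: return 59` runs and overrides the pending return.
4. g() returns 59 → out = 59.
Result: 59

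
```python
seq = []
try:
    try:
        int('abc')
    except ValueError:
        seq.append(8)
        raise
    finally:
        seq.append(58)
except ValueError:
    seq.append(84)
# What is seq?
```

Step-by-step execution trace:
1. Inner try: `int('abc')` raises ValueError.
2. Inner `except ValueError` matches → `seq.append(8)` → seq = [8].
3. bare `raise` re-raises ValueError.
4. Inner `finally` runs during unwinding: `seq.append(58)` → seq = [8, 58].
5. Outer `except ValueError` matches → `seq.append(84)` → seq = [8, 58, 84].
Result: [8, 58, 84]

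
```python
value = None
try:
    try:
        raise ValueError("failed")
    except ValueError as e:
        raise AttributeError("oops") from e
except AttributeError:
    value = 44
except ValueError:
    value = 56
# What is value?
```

Step-by-step execution trace:
1. Inner try raises ValueError; inner `except ValueError as e` catches it.
2. `raise AttributeError(...) from e` raises AttributeError (ValueError is attached as __cause__, but only AttributeError is active).
3. Outer `except AttributeError` matches → value = 44.
4. `except ValueError` is not reached.
Result: 44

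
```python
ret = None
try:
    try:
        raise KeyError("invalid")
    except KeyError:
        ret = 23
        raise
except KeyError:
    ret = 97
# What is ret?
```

Step-by-step execution trace:
1. Inner try: `raise KeyError("invalid")` raises KeyError.
2. Inner `except KeyError` matches → ret = 23.
3. bare `raise` re-raises the same KeyError.
4. Outer `except KeyError` matches → ret = 97.
Result: 97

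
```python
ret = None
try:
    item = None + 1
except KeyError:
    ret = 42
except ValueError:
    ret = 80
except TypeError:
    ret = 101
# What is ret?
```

Step-by-step execution trace:
1. `item = None + 1` raises TypeError.
2. `except KeyError` does not match TypeError; skipped.
3. `except ValueError` does not match TypeError; skipped.
4. `except TypeError` matches → ret = 101.
Result: 101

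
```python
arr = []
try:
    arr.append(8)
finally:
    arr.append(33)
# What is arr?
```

Step-by-step execution trace:
1. try: `arr.append(8)` → arr = [8].
2. The try body completes without raising.
3. finally always runs: `arr.append(33)` → arr = [8, 33].
Result: [8, 33]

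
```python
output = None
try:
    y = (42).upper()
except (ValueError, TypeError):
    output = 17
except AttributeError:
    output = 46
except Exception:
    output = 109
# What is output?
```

Step-by-step execution trace:
1. `y = (42).upper()` raises AttributeError.
2. `except (ValueError, TypeError)` does not match AttributeError; skipped.
3. `except AttributeError` matches (exact type match) → output = 46.
4. `except Exception` is not reached.
Result: 46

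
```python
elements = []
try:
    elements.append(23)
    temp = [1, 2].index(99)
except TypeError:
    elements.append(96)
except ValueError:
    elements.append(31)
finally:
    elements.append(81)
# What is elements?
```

Step-by-step execution trace:
1. try: `elements.append(23)` → elements = [23].
2. `temp = [1, 2].index(99)` raises ValueError.
3. `except TypeError` does not match ValueError; skipped.
4. `except ValueError` matches → `elements.append(31)` → elements = [23, 31].
5. finally always runs: `elements.append(81)` → elements = [23, 31, 81].
Result: [23, 31, 81]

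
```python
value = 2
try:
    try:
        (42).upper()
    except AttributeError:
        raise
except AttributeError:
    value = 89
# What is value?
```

Step-by-step execution trace:
1. Inner try: `(42).upper()` raises AttributeError.
2. Inner `except AttributeError` matches; bare `raise` re-raises the same AttributeError.
3. Outer `except AttributeError` matches → value = 89.
Result: 89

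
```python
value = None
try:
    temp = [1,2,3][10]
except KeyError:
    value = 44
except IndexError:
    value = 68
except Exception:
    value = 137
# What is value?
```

Step-by-step execution trace:
1. `temp = [1,2,3][10]` raises IndexError.
2. `except KeyError` does not match IndexError; skipped.
3. `except IndexError` matches → value = 68.
4. Remaining except clauses are skipped.
Result: 68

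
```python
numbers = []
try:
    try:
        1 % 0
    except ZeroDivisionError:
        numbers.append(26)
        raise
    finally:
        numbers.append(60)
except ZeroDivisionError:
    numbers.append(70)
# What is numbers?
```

Step-by-step execution trace:
1. Inner try: `1 % 0` raises ZeroDivisionError.
2. Inner `except ZeroDivisionError` matches → `numbers.append(26)` → numbers = [26].
3. bare `raise` re-raises ZeroDivisionError.
4. Inner `finally` runs during unwinding: `numbers.append(60)` → numbers = [26, 60].
5. Outer `except ZeroDivisionError` matches → `numbers.append(70)` → numbers = [26, 60, 70].
Result: [26, 60, 70]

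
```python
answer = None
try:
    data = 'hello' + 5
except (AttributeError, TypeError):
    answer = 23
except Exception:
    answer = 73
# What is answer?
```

Step-by-step execution trace:
1. `data = 'hello' + 5` raises TypeError.
2. `except (AttributeError, TypeError)` matches (TypeError is in the tuple) → answer = 23.
3. `except Exception` is not reached.
Result: 23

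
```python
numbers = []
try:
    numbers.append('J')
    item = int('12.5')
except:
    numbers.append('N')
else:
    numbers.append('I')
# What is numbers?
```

Step-by-step execution trace:
1. try: `numbers.append('J')` → numbers = ['J'].
2. `item = int('12.5')` raises ValueError.
3. bare `except` matches → `numbers.append('N')` → numbers = ['J', 'N'].
4. `else` is skipped (an exception was raised).
Result: ['J', 'N']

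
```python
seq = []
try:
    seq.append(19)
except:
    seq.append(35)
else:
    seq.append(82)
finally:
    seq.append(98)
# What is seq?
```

Step-by-step execution trace:
1. try: `seq.append(19)` → seq = [19]. No exception raised.
2. `except` is skipped.
3. `else` runs: `seq.append(82)` → seq = [19, 82].
4. `finally` always runs: `seq.append(98)` → seq = [19, 82, 98].
Result: [19, 82, 98]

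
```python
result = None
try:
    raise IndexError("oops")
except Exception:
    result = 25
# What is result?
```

Step-by-step execution trace:
1. `raise IndexError(...)` raises IndexError.
2. `except Exception` matches (IndexError is a subclass of Exception) → result = 25.
Result: 25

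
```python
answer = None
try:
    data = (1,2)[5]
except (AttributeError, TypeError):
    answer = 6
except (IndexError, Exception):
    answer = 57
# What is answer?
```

Step-by-step execution trace:
1. `data = (1,2)[5]` raises IndexError.
2. `except (AttributeError, TypeError)` does not match IndexError; skipped.
3. `except (IndexError, Exception)` matches (IndexError is in the tuple) → answer = 57.
Result: 57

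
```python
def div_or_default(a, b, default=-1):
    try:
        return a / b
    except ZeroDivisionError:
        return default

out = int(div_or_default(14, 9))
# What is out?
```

Step-by-step execution trace:
1. `div_or_default(14, 9)` enters try: `return 14 / 9` → returns 1.5555555555555556. No exception raised.
2. `except ZeroDivisionError` is skipped.
3. `int(1.5555555555555556)` → 1 → out = 1.
Result: 1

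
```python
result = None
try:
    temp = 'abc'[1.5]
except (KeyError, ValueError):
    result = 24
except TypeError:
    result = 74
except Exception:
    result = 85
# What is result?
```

Step-by-step execution trace:
1. `temp = 'abc'[1.5]` raises TypeError.
2. `except (KeyError, ValueError)` does not match TypeError; skipped.
3. `except TypeError` matches (exact type match) → result = 74.
4. `except Exception` is not reached.
Result: 74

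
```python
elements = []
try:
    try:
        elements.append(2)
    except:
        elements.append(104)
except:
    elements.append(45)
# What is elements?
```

Step-by-step execution trace:
1. Inner try: `elements.append(2)` → elements = [2]. No exception raised.
2. Inner `except` is skipped.
3. Inner try completes normally; outer `except` is skipped.
Result: [2]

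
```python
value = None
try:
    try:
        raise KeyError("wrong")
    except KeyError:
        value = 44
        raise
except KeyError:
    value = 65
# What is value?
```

Step-by-step execution trace:
1. Inner try: `raise KeyError("wrong")` raises KeyError.
2. Inner `except KeyError` matches → value = 44.
3. bare `raise` re-raises the same KeyError.
4. Outer `except KeyError` matches → value = 65.
Result: 65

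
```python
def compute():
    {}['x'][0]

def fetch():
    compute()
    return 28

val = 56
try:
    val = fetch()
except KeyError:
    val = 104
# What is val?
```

Step-by-step execution trace:
1. val starts at 56.
2. try: `fetch()` calls `compute()`.
3. `compute()` evaluates `{}['x'][0]`, which raises KeyError; it propagates through fetch (uncaught).
4. `return 28` in fetch is not reached; the assignment to val does not complete.
5. `except KeyError` matches → val = 104.
Result: 104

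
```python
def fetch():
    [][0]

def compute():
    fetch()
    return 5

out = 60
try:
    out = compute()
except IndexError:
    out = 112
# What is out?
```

Step-by-step execution trace:
1. out starts at 60.
2. try: `compute()` calls `fetch()`.
3. `fetch()` evaluates `[][0]`, which raises IndexError; it propagates through compute (uncaught).
4. `return 5` in compute is not reached; the assignment to out does not complete.
5. `except IndexError` matches → out = 112.
Result: 112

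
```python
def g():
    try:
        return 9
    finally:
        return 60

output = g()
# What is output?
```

Step-by-step execution trace:
1. `g()` enters try: `return 9` sets pending return value 9.
2. Before returning, `finally: return 60` runs and overrides the pending return.
3. g() returns 60 → output = 60.
Result: 60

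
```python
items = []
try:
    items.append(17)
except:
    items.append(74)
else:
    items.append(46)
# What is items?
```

Step-by-step execution trace:
1. try: `items.append(17)` → items = [17]. No exception raised.
2. `except` is skipped.
3. `else` runs (try completed without exception): `items.append(46)` → items = [17, 46].
Result: [17, 46]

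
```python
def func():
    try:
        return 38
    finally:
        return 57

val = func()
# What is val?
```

Step-by-step execution trace:
1. `func()` enters try: `return 38` sets pending return value 38.
2. Before returning, `finally: return 57` runs and overrides the pending return.
3. func() returns 57 → val = 57.
Result: 57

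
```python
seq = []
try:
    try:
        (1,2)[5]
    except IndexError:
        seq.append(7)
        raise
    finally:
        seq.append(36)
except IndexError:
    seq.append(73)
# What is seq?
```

Step-by-step execution trace:
1. Inner try: `(1,2)[5]` raises IndexError.
2. Inner `except IndexError` matches → `seq.append(7)` → seq = [7].
3. bare `raise` re-raises IndexError.
4. Inner `finally` runs during unwinding: `seq.append(36)` → seq = [7, 36].
5. Outer `except IndexError` matches → `seq.append(73)` → seq = [7, 36, 73].
Result: [7, 36, 73]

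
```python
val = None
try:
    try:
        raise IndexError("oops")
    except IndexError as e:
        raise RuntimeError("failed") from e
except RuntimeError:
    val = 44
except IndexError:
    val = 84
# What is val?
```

Step-by-step execution trace:
1. Inner try raises IndexError; inner `except IndexError as e` catches it.
2. `raise RuntimeError(...) from e` raises RuntimeError (IndexError is attached as __cause__, but only RuntimeError is active).
3. Outer `except RuntimeError` matches → val = 44.
4. `except IndexError` is not reached.
Result: 44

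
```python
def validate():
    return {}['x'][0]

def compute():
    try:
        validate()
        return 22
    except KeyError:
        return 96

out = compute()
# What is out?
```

Step-by-step execution trace:
1. `compute()` calls `validate()`.
2. `validate()` evaluates `{}['x'][0]`, which raises KeyError; it propagates to the caller.
3. `return 22` is not reached.
4. `except KeyError` in compute matches → returns 96.
5. out = 96.
Result: 96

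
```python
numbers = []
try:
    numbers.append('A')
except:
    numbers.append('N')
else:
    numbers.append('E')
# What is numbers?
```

Step-by-step execution trace:
1. try: `numbers.append('A')` → numbers = ['A']. No exception raised.
2. `except` is skipped.
3. `else` runs (try completed without exception): `numbers.append('E')` → numbers = ['A', 'E'].
Result: ['A', 'E']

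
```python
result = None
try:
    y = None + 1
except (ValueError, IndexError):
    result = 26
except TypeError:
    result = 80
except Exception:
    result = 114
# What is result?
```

Step-by-step execution trace:
1. `y = None + 1` raises TypeError.
2. `except (ValueError, IndexError)` does not match TypeError; skipped.
3. `except TypeError` matches (exact type match) → result = 80.
4. `except Exception` is not reached.
Result: 80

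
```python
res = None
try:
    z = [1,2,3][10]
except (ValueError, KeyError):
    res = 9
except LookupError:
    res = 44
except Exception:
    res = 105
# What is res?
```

Step-by-step execution trace:
1. `z = [1,2,3][10]` raises IndexError.
2. `except (ValueError, KeyError)` does not match IndexError; skipped.
3. `except LookupError` matches (IndexError is a subclass of LookupError) → res = 44.
4. `except Exception` is not reached.
Result: 44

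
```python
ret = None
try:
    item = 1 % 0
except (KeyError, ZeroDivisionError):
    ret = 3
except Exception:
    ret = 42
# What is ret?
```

Step-by-step execution trace:
1. `item = 1 % 0` raises ZeroDivisionError.
2. `except (KeyError, ZeroDivisionError)` matches (ZeroDivisionError is in the tuple) → ret = 3.
3. `except Exception` is not reached.
Result: 3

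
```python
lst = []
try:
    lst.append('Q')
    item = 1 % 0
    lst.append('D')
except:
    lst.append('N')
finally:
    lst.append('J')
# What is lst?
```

Step-by-step execution trace:
1. try: `lst.append('Q')` → lst = ['Q'].
2. `item = 1 % 0` raises ZeroDivisionError; `lst.append('D')` is not reached.
3. bare `except` matches → `lst.append('N')` → lst = ['Q', 'N'].
4. finally always runs: `lst.append('J')` → lst = ['Q', 'N', 'J'].
Result: ['Q', 'N', 'J']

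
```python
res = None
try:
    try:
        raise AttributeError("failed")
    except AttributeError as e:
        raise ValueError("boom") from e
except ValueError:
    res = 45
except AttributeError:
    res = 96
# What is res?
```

Step-by-step execution trace:
1. Inner try raises AttributeError; inner `except AttributeError as e` catches it.
2. `raise ValueError(...) from e` raises ValueError (AttributeError is attached as __cause__, but only ValueError is active).
3. Outer `except ValueError` matches → res = 45.
4. `except AttributeError` is not reached.
Result: 45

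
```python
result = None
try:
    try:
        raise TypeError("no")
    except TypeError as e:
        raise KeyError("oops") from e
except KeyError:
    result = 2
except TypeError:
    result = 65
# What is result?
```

Step-by-step execution trace:
1. Inner try raises TypeError; inner `except TypeError as e` catches it.
2. `raise KeyError(...) from e` raises KeyError (TypeError is attached as __cause__, but only KeyError is active).
3. Outer `except KeyError` matches → result = 2.
4. `except TypeError` is not reached.
Result: 2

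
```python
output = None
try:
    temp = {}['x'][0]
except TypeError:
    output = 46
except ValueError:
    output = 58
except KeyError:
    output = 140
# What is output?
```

Step-by-step execution trace:
1. `temp = {}['x'][0]` raises KeyError.
2. `except TypeError` does not match KeyError; skipped.
3. `except ValueError` does not match KeyError; skipped.
4. `except KeyError` matches → output = 140.
Result: 140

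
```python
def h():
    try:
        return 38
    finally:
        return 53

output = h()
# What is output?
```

Step-by-step execution trace:
1. `h()` enters try: `return 38` sets pending return value 38.
2. Before returning, `finally: return 53` runs and overrides the pending return.
3. h() returns 53 → output = 53.
Result: 53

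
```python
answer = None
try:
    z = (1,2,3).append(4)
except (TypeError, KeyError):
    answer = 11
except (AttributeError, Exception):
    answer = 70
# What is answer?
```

Step-by-step execution trace:
1. `z = (1,2,3).append(4)` raises AttributeError.
2. `except (TypeError, KeyError)` does not match AttributeError; skipped.
3. `except (AttributeError, Exception)` matches (AttributeError is in the tuple) → answer = 70.
Result: 70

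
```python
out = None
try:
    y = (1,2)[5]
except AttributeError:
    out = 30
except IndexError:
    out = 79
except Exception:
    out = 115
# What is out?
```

Step-by-step execution trace:
1. `y = (1,2)[5]` raises IndexError.
2. `except AttributeError` does not match IndexError; skipped.
3. `except IndexError` matches → out = 79.
4. Remaining except clauses are skipped.
Result: 79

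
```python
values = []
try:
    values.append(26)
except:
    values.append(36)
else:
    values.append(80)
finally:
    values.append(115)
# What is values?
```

Step-by-step execution trace:
1. try: `values.append(26)` → values = [26]. No exception raised.
2. `except` is skipped.
3. `else` runs: `values.append(80)` → values = [26, 80].
4. `finally` always runs: `values.append(115)` → values = [26, 80, 115].
Result: [26, 80, 115]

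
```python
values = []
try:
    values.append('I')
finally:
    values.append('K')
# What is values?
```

Step-by-step execution trace:
1. try: `values.append('I')` → values = ['I'].
2. The try body completes without raising.
3. finally always runs: `values.append('K')` → values = ['I', 'K'].
Result: ['I', 'K']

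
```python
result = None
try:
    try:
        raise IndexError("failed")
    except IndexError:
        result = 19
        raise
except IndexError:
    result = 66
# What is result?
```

Step-by-step execution trace:
1. Inner try: `raise IndexError("failed")` raises IndexError.
2. Inner `except IndexError` matches → result = 19.
3. bare `raise` re-raises the same IndexError.
4. Outer `except IndexError` matches → result = 66.
Result: 66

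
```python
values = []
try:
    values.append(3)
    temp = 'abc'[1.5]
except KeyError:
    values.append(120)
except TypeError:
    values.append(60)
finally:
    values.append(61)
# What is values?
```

Step-by-step execution trace:
1. try: `values.append(3)` → values = [3].
2. `temp = 'abc'[1.5]` raises TypeError.
3. `except KeyError` does not match TypeError; skipped.
4. `except TypeError` matches → `values.append(60)` → values = [3, 60].
5. finally always runs: `values.append(61)` → values = [3, 60, 61].
Result: [3, 60, 61]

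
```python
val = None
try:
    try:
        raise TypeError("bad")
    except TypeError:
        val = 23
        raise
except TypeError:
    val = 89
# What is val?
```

Step-by-step execution trace:
1. Inner try: `raise TypeError("bad")` raises TypeError.
2. Inner `except TypeError` matches → val = 23.
3. bare `raise` re-raises the same TypeError.
4. Outer `except TypeError` matches → val = 89.
Result: 89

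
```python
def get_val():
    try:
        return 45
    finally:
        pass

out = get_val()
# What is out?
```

Step-by-step execution trace:
1. `get_val()` enters try: `return 45` sets pending return value 45.
2. Before returning, `finally: pass` runs (no effect).
3. get_val() returns 45 → out = 45.
Result: 45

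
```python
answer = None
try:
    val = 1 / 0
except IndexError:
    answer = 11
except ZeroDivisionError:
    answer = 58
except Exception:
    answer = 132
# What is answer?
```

Step-by-step execution trace:
1. `val = 1 / 0` raises ZeroDivisionError.
2. `except IndexError` does not match ZeroDivisionError; skipped.
3. `except ZeroDivisionError` matches → answer = 58.
4. Remaining except clauses are skipped.
Result: 58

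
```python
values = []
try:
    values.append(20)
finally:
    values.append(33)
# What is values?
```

Step-by-step execution trace:
1. try: `values.append(20)` → values = [20].
2. The try body completes without raising.
3. finally always runs: `values.append(33)` → values = [20, 33].
Result: [20, 33]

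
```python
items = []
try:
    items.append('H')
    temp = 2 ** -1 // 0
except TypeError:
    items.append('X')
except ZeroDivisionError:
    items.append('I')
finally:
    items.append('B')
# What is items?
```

Step-by-step execution trace:
1. try: `items.append('H')` → items = ['H'].
2. `temp = 2 ** -1 // 0` raises ZeroDivisionError.
3. `except TypeError` does not match ZeroDivisionError; skipped.
4. `except ZeroDivisionError` matches → `items.append('I')` → items = ['H', 'I'].
5. finally always runs: `items.append('B')` → items = ['H', 'I', 'B'].
Result: ['H', 'I', 'B']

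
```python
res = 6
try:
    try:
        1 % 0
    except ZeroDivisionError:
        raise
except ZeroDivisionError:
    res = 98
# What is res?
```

Step-by-step execution trace:
1. Inner try: `1 % 0` raises ZeroDivisionError.
2. Inner `except ZeroDivisionError` matches; bare `raise` re-raises the same ZeroDivisionError.
3. Outer `except ZeroDivisionError` matches → res = 98.
Result: 98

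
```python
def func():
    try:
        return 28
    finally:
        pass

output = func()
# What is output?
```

Step-by-step execution trace:
1. `func()` enters try: `return 28` sets pending return value 28.
2. Before returning, `finally: pass` runs (no effect).
3. func() returns 28 → output = 28.
Result: 28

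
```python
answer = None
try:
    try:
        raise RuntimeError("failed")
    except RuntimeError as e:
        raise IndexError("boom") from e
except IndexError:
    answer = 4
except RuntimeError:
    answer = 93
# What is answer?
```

Step-by-step execution trace:
1. Inner try raises RuntimeError; inner `except RuntimeError as e` catches it.
2. `raise IndexError(...) from e` raises IndexError (RuntimeError is attached as __cause__, but only IndexError is active).
3. Outer `except IndexError` matches → answer = 4.
4. `except RuntimeError` is not reached.
Result: 4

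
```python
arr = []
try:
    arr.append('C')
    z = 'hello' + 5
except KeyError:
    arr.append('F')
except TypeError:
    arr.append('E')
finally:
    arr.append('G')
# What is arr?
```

Step-by-step execution trace:
1. try: `arr.append('C')` → arr = ['C'].
2. `z = 'hello' + 5` raises TypeError.
3. `except KeyError` does not match TypeError; skipped.
4. `except TypeError` matches → `arr.append('E')` → arr = ['C', 'E'].
5. finally always runs: `arr.append('G')` → arr = ['C', 'E', 'G'].
Result: ['C', 'E', 'G']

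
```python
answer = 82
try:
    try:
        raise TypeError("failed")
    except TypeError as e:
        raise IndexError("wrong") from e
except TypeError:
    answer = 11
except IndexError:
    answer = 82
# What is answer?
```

Step-by-step execution trace:
1. Inner try raises TypeError; inner `except TypeError as e` catches it.
2. `raise IndexError(...) from e` raises IndexError (TypeError is attached as __cause__, but only IndexError is active).
3. Outer `except TypeError` does not match IndexError; skipped.
4. Outer `except IndexError` matches → answer = 82.
Result: 82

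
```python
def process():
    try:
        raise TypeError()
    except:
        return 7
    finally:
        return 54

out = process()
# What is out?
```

Step-by-step execution trace:
1. `process()` enters try: `raise TypeError()` raises TypeError.
2. bare `except` matches → `return 7` sets pending return value 7.
3. Before returning, `finally: return 54` runs and overrides the pending return.
4. process() returns 54 → out = 54.
Result: 54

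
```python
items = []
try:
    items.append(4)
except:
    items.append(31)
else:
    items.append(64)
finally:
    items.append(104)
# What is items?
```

Step-by-step execution trace:
1. try: `items.append(4)` → items = [4]. No exception raised.
2. `except` is skipped.
3. `else` runs: `items.append(64)` → items = [4, 64].
4. `finally` always runs: `items.append(104)` → items = [4, 64, 104].
Result: [4, 64, 104]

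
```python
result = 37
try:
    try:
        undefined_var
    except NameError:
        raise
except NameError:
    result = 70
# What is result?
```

Step-by-step execution trace:
1. Inner try: `undefined_var` raises NameError.
2. Inner `except NameError` matches; bare `raise` re-raises the same NameError.
3. Outer `except NameError` matches → result = 70.
Result: 70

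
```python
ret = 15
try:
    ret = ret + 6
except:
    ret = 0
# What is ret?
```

Step-by-step execution trace:
1. ret starts at 15.
2. try: `ret = ret + 6` → ret = 21. No exception raised.
3. `except` is skipped.
Result: 21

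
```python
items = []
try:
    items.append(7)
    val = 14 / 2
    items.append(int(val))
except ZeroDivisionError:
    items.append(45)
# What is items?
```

Step-by-step execution trace:
1. try: `items.append(7)` → items = [7].
2. `val = 14 / 2` → val = 7.0. No exception raised.
3. `items.append(int(val))` → items = [7, 7].
4. `except ZeroDivisionError` is skipped (no exception was raised).
Result: [7, 7]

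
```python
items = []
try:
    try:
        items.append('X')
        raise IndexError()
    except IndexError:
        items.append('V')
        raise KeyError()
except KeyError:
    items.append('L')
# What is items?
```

Step-by-step execution trace:
1. Inner try: `items.append('X')` → items = ['X'].
2. `raise IndexError()` raises IndexError.
3. Inner `except IndexError` matches → `items.append('V')` → items = ['X', 'V'].
4. `raise KeyError()` raises KeyError; propagates to outer try.
5. Outer `except KeyError` matches → `items.append('L')` → items = ['X', 'V', 'L'].
Result: ['X', 'V', 'L']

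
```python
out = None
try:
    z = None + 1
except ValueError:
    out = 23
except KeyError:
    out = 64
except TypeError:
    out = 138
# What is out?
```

Step-by-step execution trace:
1. `z = None + 1` raises TypeError.
2. `except ValueError` does not match TypeError; skipped.
3. `except KeyError` does not match TypeError; skipped.
4. `except TypeError` matches → out = 138.
Result: 138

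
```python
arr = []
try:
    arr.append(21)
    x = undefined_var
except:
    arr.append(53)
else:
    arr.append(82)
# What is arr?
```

Step-by-step execution trace:
1. try: `arr.append(21)` → arr = [21].
2. `x = undefined_var` raises NameError.
3. bare `except` matches → `arr.append(53)` → arr = [21, 53].
4. `else` is skipped (an exception was raised).
Result: [21, 53]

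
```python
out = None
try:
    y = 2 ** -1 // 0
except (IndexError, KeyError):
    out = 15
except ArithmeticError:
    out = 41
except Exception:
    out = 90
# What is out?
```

Step-by-step execution trace:
1. `y = 2 ** -1 // 0` raises ZeroDivisionError.
2. `except (IndexError, KeyError)` does not match ZeroDivisionError; skipped.
3. `except ArithmeticError` matches (ZeroDivisionError is a subclass of ArithmeticError) → out = 41.
4. `except Exception` is not reached.
Result: 41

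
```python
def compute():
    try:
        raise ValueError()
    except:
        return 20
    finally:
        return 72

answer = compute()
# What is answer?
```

Step-by-step execution trace:
1. `compute()` enters try: `raise ValueError()` raises ValueError.
2. bare `except` matches → `return 20` sets pending return value 20.
3. Before returning, `finally: return 72` runs and overrides the pending return.
4. compute() returns 72 → answer = 72.
Result: 72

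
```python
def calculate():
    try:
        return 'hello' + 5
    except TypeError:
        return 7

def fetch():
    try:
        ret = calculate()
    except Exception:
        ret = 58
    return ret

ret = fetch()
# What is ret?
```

Step-by-step execution trace:
1. `fetch()` calls `calculate()`.
2. In calculate: `'hello' + 5` raises TypeError; `except TypeError` catches it → returns 7.
3. In fetch: `ret = calculate()` → ret = 7. No exception reaches fetch.
4. `except Exception` is skipped; fetch returns 7.
5. ret = 7.
Result: 7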